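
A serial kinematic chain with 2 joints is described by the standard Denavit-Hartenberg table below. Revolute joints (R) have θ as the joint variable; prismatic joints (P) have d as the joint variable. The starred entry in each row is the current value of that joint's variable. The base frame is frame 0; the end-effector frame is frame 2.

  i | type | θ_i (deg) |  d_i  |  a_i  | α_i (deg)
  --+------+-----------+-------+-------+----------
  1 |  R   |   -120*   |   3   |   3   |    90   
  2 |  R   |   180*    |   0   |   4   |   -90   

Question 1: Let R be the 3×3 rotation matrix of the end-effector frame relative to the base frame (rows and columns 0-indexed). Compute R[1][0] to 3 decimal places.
0.866

End-effector x-axis (col 0 of R) = (0.5000,0.8660,0.0000)
R[1][0] = 0.8660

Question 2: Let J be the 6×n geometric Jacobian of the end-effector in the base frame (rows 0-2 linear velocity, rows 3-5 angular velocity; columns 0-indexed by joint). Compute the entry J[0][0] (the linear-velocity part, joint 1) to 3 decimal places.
axis z_0 = ẑ; lever o_n−o_0 = (0.5000,0.8660,3.0000)
cross product → J_v[:, 0] = (-0.8660,0.5000,0.0000)
J_ω[:, 0] = z_0
entry J[0][0] = -0.8660

-0.866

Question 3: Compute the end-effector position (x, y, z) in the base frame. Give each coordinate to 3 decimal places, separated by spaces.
0.500 0.866 3.000

after link 1: o_1 = (-1.5000, -2.5981, 3.0000)
after link 2: o_2 = (0.5000, 0.8660, 3.0000)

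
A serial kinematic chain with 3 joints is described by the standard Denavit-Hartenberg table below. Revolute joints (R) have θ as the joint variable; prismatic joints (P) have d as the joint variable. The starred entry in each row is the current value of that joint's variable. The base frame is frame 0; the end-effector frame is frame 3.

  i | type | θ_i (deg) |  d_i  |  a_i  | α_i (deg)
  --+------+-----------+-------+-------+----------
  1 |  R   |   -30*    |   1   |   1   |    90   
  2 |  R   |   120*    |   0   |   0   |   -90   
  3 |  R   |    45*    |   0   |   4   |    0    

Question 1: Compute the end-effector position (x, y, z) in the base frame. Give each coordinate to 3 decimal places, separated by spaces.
1.055 2.657 3.449

after link 1: o_1 = (0.8660, -0.5000, 1.0000)
after link 2: o_2 = (0.8660, -0.5000, 1.0000)
after link 3: o_3 = (1.0555, 2.6566, 3.4495)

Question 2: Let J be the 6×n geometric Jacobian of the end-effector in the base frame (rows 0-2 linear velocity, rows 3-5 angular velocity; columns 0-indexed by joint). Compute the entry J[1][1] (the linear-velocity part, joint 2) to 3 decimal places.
axis z_1 = (-0.5000,-0.8660,0.0000); lever o_n−o_1 = (0.1895,3.1566,2.4495)
cross product → J_v[:, 1] = (-2.1213,1.2247,-1.4142)
J_ω[:, 1] = z_1
entry J[1][1] = 1.2247

1.225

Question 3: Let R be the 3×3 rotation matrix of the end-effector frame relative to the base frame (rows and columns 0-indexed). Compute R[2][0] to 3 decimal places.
0.612

End-effector x-axis (col 0 of R) = (0.0474,0.7891,0.6124)
R[2][0] = 0.6124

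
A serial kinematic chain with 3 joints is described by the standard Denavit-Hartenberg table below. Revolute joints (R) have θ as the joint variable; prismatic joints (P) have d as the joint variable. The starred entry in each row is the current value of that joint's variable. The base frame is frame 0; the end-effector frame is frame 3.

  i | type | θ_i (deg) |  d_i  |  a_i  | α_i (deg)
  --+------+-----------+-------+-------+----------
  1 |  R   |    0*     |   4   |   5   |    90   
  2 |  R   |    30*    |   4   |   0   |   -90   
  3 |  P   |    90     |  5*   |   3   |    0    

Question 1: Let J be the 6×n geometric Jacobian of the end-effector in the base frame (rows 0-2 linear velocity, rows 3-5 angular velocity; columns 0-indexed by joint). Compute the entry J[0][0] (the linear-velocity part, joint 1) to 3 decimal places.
axis z_0 = ẑ; lever o_n−o_0 = (2.5000,-1.0000,8.3301)
cross product → J_v[:, 0] = (1.0000,2.5000,-0.0000)
J_ω[:, 0] = z_0
entry J[0][0] = 1.0000

1.000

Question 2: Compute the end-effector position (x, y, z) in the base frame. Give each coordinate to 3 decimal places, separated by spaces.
2.500 -1.000 8.330

after link 1: o_1 = (5.0000, 0.0000, 4.0000)
after link 2: o_2 = (5.0000, -4.0000, 4.0000)
after link 3: o_3 = (2.5000, -1.0000, 8.3301)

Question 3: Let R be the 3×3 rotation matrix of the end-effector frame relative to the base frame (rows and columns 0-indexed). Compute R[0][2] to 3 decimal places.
-0.500

End-effector z-axis (col 2 of R) = (-0.5000,-0.0000,0.8660)
R[0][2] = -0.5000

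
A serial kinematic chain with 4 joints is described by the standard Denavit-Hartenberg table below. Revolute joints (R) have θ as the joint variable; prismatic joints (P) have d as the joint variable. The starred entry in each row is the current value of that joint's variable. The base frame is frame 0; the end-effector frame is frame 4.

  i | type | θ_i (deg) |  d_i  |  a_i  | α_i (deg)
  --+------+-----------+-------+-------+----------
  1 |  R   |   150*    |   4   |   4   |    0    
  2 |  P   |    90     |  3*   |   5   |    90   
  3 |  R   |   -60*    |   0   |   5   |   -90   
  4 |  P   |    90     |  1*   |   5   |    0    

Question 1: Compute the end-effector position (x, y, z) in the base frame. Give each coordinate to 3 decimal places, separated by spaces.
after link 1: o_1 = (-3.4641, 2.0000, 4.0000)
after link 2: o_2 = (-5.9641, -2.3301, 7.0000)
after link 3: o_3 = (-7.2141, -4.4952, 2.6699)
after link 4: o_4 = (-3.3170, -7.7452, 3.1699)

-3.317 -7.745 3.170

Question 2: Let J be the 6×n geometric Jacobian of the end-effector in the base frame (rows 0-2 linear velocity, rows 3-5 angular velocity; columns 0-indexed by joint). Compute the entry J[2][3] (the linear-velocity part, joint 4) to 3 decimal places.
0.500

prismatic axis z_3 = (-0.4330,-0.7500,0.5000)
J_v[:, 3] = z_3; J_ω[:, 3] = (0,0,0)
entry J[2][3] = 0.5000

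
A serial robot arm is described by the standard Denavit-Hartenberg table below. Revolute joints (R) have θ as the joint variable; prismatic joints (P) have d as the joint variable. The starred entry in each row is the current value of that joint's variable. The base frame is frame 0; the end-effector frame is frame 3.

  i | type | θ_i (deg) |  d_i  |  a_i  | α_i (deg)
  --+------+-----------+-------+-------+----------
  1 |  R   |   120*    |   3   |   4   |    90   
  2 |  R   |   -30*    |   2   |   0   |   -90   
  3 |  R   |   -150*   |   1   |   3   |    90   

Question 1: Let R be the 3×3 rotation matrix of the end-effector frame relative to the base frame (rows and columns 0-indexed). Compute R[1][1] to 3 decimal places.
End-effector y-axis (col 1 of R) = (-0.2500,0.4330,0.8660)
R[1][1] = 0.4330

0.433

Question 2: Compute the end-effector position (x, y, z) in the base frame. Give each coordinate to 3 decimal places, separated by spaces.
after link 1: o_1 = (-2.0000, 3.4641, 3.0000)
after link 2: o_2 = (-0.2679, 4.4641, 3.0000)
after link 3: o_3 = (1.9061, 3.6986, 5.1651)

1.906 3.699 5.165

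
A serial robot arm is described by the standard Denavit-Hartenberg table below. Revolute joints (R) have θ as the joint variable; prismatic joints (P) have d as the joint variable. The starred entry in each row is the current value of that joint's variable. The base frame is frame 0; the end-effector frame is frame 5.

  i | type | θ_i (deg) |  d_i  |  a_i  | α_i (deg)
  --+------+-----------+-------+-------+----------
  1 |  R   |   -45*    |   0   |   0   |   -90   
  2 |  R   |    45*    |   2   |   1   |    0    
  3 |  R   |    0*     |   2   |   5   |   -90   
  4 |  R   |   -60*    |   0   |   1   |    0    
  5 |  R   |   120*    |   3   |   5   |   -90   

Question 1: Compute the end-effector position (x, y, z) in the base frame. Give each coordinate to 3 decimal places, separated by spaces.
after link 1: o_1 = (0.0000, 0.0000, 0.0000)
after link 2: o_2 = (1.9142, 0.9142, -0.7071)
after link 3: o_3 = (5.8284, -0.1716, -4.2426)
after link 4: o_4 = (6.6908, 0.1908, -4.5962)
after link 5: o_5 = (3.3789, -2.6211, -8.4853)

3.379 -2.621 -8.485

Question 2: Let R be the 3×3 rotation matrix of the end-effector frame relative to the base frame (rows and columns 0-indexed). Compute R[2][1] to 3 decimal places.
0.707

End-effector y-axis (col 1 of R) = (0.5000,-0.5000,0.7071)
R[2][1] = 0.7071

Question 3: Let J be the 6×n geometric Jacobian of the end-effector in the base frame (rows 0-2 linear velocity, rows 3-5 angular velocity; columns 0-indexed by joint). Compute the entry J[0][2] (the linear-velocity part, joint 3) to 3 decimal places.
axis z_2 = (0.7071,0.7071,0.0000); lever o_n−o_2 = (1.4647,-3.5353,-7.7782)
cross product → J_v[:, 2] = (-5.5000,5.5000,-3.5355)
J_ω[:, 2] = z_2
entry J[0][2] = -5.5000

-5.500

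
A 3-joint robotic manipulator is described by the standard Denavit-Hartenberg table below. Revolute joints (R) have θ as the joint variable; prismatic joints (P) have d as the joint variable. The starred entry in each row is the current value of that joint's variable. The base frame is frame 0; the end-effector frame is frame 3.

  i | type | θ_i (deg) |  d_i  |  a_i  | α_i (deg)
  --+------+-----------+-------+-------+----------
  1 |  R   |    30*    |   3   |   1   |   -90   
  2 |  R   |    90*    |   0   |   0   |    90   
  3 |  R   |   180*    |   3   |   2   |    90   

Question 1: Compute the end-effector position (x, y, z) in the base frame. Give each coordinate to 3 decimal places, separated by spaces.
3.464 2.000 5.000

after link 1: o_1 = (0.8660, 0.5000, 3.0000)
after link 2: o_2 = (0.8660, 0.5000, 3.0000)
after link 3: o_3 = (3.4641, 2.0000, 5.0000)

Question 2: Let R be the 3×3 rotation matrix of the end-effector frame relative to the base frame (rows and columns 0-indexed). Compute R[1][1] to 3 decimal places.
0.500

End-effector y-axis (col 1 of R) = (0.8660,0.5000,0.0000)
R[1][1] = 0.5000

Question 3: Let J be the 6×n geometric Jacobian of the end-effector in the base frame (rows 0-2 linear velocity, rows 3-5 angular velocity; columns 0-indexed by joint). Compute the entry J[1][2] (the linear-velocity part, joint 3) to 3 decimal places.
-1.732

axis z_2 = (0.8660,0.5000,0.0000); lever o_n−o_2 = (2.5981,1.5000,2.0000)
cross product → J_v[:, 2] = (1.0000,-1.7321,0.0000)
J_ω[:, 2] = z_2
entry J[1][2] = -1.7321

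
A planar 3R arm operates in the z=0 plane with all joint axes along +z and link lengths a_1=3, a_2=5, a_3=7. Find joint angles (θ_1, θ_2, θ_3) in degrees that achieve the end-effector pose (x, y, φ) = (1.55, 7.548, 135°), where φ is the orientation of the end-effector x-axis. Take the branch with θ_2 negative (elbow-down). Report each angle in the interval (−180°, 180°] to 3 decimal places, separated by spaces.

wrist centre = target − a_3·(cos φ, sin φ) = (6.4997, 2.5983)
cos θ_2 = (48.9976−3²−5²)/(2·3·5) = 0.4999; θ_2 = -60.0052° (elbow-down)
β = atan2(2.5983,6.4997) = 21.7889°; ψ = atan2(-4.3304,5.4996) = -38.2167°
θ_1 = β − ψ = 60.0056°
θ_3 = φ − θ_1 − θ_2 = 134.9997° (wrapped to (-180°,180°])

60.006 -60.005 135.000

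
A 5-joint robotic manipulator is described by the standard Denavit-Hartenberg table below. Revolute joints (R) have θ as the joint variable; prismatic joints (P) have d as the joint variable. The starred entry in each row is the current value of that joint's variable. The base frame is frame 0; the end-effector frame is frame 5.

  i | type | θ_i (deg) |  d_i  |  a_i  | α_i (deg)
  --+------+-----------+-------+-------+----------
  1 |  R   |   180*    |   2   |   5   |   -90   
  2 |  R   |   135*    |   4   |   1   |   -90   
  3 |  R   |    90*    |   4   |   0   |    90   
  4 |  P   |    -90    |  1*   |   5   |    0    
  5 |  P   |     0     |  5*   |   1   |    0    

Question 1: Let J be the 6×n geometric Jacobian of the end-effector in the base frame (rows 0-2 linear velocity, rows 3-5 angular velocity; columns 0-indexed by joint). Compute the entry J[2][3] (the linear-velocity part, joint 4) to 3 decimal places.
-0.707

prismatic axis z_3 = (0.7071,-0.0000,-0.7071)
J_v[:, 3] = z_3; J_ω[:, 3] = (0,0,0)
entry J[2][3] = -0.7071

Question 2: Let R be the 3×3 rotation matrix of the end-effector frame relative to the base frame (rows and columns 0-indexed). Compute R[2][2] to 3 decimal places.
-0.707

End-effector z-axis (col 2 of R) = (0.7071,-0.0000,-0.7071)
R[2][2] = -0.7071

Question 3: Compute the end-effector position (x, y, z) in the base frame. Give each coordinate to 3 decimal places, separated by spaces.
-1.464 -4.000 -4.364

after link 1: o_1 = (-5.0000, 0.0000, 2.0000)
after link 2: o_2 = (-4.2929, -4.0000, 1.2929)
after link 3: o_3 = (-1.4645, -4.0000, 4.1213)
after link 4: o_4 = (-4.2929, -4.0000, -0.1213)
after link 5: o_5 = (-1.4645, -4.0000, -4.3640)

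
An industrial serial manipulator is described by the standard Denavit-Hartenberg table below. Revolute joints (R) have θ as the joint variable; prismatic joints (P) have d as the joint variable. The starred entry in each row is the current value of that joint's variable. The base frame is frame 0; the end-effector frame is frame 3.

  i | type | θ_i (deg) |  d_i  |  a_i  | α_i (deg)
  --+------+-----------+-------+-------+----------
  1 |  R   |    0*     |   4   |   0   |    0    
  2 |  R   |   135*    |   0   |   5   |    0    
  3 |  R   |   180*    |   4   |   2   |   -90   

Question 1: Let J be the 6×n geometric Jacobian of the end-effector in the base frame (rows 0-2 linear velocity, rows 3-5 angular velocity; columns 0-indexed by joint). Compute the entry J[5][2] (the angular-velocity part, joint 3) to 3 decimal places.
axis z_2 = (0.0000,0.0000,1.0000); lever o_n−o_2 = (1.4142,-1.4142,4.0000)
cross product → J_v[:, 2] = (1.4142,1.4142,-0.0000)
J_ω[:, 2] = z_2
entry J[5][2] = 1.0000

1.000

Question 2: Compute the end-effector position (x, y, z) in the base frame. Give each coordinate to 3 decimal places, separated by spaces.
after link 1: o_1 = (0.0000, 0.0000, 4.0000)
after link 2: o_2 = (-3.5355, 3.5355, 4.0000)
after link 3: o_3 = (-2.1213, 2.1213, 8.0000)

-2.121 2.121 8.000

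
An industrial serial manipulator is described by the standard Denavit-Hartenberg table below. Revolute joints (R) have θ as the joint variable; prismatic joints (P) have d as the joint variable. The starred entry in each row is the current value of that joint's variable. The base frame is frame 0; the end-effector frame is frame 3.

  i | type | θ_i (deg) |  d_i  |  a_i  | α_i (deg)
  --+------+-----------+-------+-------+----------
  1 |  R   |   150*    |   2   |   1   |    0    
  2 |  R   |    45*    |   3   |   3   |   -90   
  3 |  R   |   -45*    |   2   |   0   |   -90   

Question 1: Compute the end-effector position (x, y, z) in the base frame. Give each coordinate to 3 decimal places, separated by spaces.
-3.246 -2.208 5.000

after link 1: o_1 = (-0.8660, 0.5000, 2.0000)
after link 2: o_2 = (-3.7638, -0.2765, 5.0000)
after link 3: o_3 = (-3.2462, -2.2083, 5.0000)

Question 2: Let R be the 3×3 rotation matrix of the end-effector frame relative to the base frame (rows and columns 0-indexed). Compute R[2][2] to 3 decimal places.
End-effector z-axis (col 2 of R) = (-0.6830,-0.1830,-0.7071)
R[2][2] = -0.7071

-0.707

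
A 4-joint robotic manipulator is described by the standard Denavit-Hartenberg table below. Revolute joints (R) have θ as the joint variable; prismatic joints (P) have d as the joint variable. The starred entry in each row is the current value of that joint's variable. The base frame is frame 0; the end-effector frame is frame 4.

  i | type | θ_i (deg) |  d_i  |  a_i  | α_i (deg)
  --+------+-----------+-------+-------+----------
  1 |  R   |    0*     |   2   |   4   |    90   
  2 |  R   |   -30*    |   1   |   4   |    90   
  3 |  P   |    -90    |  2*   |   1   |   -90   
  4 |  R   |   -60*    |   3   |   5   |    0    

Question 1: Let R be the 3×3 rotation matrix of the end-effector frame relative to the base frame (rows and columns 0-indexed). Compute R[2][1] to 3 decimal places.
0.433

End-effector y-axis (col 1 of R) = (0.2500,0.8660,0.4330)
R[2][1] = 0.4330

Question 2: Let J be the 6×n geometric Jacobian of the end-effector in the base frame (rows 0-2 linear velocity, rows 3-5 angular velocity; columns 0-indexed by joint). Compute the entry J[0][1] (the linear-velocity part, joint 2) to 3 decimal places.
axis z_1 = (0.0000,-1.0000,0.0000); lever o_n−o_1 = (2.8971,2.5000,-8.9821)
cross product → J_v[:, 1] = (8.9821,0.0000,2.8971)
J_ω[:, 1] = z_1
entry J[0][1] = 8.9821

8.982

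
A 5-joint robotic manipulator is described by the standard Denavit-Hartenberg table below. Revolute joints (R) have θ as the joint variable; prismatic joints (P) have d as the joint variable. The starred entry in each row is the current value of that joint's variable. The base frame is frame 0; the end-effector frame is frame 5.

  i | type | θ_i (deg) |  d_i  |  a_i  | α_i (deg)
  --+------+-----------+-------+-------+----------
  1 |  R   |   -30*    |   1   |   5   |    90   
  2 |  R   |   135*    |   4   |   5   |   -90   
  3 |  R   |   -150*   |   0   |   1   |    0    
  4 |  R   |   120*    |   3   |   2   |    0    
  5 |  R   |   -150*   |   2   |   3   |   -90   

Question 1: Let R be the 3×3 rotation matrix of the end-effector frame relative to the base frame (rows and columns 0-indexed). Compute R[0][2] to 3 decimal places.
-0.500

End-effector z-axis (col 2 of R) = (-0.5000,-0.8660,-0.0000)
R[0][2] = -0.5000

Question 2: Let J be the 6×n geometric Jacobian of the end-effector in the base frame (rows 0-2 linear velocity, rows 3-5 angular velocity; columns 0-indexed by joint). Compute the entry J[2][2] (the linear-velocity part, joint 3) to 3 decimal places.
1.061

axis z_2 = (-0.6124,0.3536,-0.7071); lever o_n−o_2 = (-2.5051,-0.2857,-5.0445)
cross product → J_v[:, 2] = (-1.9855,-1.3177,1.0607)
J_ω[:, 2] = z_2
entry J[2][2] = 1.0607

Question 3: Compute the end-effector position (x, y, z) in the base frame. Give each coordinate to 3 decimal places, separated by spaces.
after link 1: o_1 = (4.3301, -2.5000, 1.0000)
after link 2: o_2 = (-0.7317, -4.1963, 4.5355)
after link 3: o_3 = (-0.4514, -4.9355, 3.9232)
after link 4: o_4 = (-3.8492, -4.1285, 3.0266)
after link 5: o_5 = (-3.2368, -4.4821, -0.5089)

-3.237 -4.482 -0.509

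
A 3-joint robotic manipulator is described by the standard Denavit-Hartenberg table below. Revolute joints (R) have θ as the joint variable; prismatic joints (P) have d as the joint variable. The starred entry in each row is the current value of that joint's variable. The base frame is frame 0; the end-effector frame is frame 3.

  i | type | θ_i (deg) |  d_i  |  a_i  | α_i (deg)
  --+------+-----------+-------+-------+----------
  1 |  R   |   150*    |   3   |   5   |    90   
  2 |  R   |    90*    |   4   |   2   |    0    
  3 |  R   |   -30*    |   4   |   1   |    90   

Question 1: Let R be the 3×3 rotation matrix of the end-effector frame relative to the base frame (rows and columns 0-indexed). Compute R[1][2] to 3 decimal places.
0.433

End-effector z-axis (col 2 of R) = (-0.7500,0.4330,-0.5000)
R[1][2] = 0.4330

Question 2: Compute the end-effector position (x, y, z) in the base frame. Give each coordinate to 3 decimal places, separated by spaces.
-0.763 9.678 5.866

after link 1: o_1 = (-4.3301, 2.5000, 3.0000)
after link 2: o_2 = (-2.3301, 5.9641, 5.0000)
after link 3: o_3 = (-0.7631, 9.6782, 5.8660)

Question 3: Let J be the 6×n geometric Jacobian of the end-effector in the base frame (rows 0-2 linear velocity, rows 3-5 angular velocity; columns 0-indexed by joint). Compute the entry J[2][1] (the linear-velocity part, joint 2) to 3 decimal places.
0.500

axis z_1 = (0.5000,0.8660,0.0000); lever o_n−o_1 = (3.5670,7.1782,2.8660)
cross product → J_v[:, 1] = (2.4821,-1.4330,0.5000)
J_ω[:, 1] = z_1
entry J[2][1] = 0.5000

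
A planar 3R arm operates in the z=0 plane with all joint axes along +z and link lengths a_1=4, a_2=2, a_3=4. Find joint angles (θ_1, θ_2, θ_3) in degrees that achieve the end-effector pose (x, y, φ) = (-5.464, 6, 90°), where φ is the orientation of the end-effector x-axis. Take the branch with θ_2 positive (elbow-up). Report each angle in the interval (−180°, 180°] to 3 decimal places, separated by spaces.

149.997 30.008 -90.005

wrist centre = target − a_3·(cos φ, sin φ) = (-5.4640, 2.0000)
cos θ_2 = (33.8553−4²−2²)/(2·4·2) = 0.8660; θ_2 = 30.0080° (elbow-up)
β = atan2(2.0000,-5.4640) = 159.8957°; ψ = atan2(1.0002,5.7319) = 9.8987°
θ_1 = β − ψ = 149.9971°
θ_3 = φ − θ_1 − θ_2 = -90.0050° (wrapped to (-180°,180°])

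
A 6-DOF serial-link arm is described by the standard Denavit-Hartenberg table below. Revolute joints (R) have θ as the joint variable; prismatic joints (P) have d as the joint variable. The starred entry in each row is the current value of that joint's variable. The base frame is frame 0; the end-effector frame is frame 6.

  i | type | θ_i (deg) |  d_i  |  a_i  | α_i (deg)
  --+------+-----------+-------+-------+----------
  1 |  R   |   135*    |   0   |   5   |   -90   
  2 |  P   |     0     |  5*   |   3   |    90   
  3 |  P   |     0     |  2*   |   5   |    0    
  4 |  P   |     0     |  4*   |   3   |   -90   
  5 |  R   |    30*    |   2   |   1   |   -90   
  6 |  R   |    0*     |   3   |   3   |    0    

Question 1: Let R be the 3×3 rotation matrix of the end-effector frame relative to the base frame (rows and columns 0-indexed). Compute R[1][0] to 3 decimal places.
0.612

End-effector x-axis (col 0 of R) = (-0.6124,0.6124,-0.5000)
R[1][0] = 0.6124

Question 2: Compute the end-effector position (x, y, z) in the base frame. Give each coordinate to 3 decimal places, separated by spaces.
after link 1: o_1 = (-3.5355, 3.5355, 0.0000)
after link 2: o_2 = (-9.1924, 2.1213, 0.0000)
after link 3: o_3 = (-12.7279, 5.6569, 2.0000)
after link 4: o_4 = (-14.8492, 7.7782, 6.0000)
after link 5: o_5 = (-16.8758, 6.9763, 5.5000)
after link 6: o_6 = (-17.6523, 7.7528, 1.4019)

-17.652 7.753 1.402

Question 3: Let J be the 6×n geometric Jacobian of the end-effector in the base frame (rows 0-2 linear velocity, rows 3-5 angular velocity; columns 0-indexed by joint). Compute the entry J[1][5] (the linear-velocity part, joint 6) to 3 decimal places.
2.121

axis z_5 = (0.3536,-0.3536,-0.8660); lever o_n−o_5 = (-0.7765,0.7765,-4.0981)
cross product → J_v[:, 5] = (2.1213,2.1213,-0.0000)
J_ω[:, 5] = z_5
entry J[1][5] = 2.1213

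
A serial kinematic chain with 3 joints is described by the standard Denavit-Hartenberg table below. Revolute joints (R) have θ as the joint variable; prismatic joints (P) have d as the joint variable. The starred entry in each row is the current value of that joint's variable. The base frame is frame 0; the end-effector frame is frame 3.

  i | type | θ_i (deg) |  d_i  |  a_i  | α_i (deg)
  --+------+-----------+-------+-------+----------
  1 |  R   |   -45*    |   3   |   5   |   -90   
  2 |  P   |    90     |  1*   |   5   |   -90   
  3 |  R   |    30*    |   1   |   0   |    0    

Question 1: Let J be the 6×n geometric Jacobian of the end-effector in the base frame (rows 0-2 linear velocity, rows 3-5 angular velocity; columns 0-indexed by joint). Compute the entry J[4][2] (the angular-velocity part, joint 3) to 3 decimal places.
axis z_2 = (-0.7071,0.7071,-0.0000); lever o_n−o_2 = (-0.7071,0.7071,0.0000)
cross product → J_v[:, 2] = (0.0000,0.0000,-0.0000)
J_ω[:, 2] = z_2
entry J[4][2] = 0.7071

0.707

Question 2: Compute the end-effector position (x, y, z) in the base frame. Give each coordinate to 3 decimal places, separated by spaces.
after link 1: o_1 = (3.5355, -3.5355, 3.0000)
after link 2: o_2 = (4.2426, -2.8284, -2.0000)
after link 3: o_3 = (3.5355, -2.1213, -2.0000)

3.536 -2.121 -2.000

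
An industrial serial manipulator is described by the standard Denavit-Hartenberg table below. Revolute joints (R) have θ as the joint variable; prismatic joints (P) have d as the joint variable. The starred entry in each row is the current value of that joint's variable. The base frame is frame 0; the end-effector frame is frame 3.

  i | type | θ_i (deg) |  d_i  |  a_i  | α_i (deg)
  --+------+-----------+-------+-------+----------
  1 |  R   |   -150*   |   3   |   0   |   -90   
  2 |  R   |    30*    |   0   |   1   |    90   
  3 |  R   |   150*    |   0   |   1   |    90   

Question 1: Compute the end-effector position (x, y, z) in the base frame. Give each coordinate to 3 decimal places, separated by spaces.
after link 1: o_1 = (0.0000, 0.0000, 3.0000)
after link 2: o_2 = (-0.7500, -0.4330, 2.5000)
after link 3: o_3 = (0.1495, -0.4910, 2.9330)

0.150 -0.491 2.933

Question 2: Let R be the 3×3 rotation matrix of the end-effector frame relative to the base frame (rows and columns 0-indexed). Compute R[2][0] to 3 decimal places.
End-effector x-axis (col 0 of R) = (0.8995,-0.0580,0.4330)
R[2][0] = 0.4330

0.433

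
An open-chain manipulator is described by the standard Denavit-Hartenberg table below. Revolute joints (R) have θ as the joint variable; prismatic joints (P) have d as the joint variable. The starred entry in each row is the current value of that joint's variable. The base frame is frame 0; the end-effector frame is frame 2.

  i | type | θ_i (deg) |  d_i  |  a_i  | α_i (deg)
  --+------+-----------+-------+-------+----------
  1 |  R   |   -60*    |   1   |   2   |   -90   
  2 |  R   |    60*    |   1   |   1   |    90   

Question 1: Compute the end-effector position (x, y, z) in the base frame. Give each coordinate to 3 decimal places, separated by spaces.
after link 1: o_1 = (1.0000, -1.7321, 1.0000)
after link 2: o_2 = (2.1160, -1.6651, 0.1340)

2.116 -1.665 0.134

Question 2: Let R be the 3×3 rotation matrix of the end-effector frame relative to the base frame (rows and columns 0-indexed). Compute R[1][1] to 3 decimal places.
End-effector y-axis (col 1 of R) = (0.8660,0.5000,0.0000)
R[1][1] = 0.5000

0.500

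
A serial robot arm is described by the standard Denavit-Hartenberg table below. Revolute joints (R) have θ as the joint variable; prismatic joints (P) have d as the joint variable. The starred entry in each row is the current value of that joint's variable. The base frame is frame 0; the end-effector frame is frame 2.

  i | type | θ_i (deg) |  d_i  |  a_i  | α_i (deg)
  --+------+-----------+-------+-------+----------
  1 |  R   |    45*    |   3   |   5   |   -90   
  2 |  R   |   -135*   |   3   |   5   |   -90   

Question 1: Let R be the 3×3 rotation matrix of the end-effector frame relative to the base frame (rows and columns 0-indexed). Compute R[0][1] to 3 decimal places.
0.707

End-effector y-axis (col 1 of R) = (0.7071,-0.7071,-0.0000)
R[0][1] = 0.7071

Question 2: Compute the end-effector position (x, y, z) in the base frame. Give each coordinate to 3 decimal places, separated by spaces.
-1.086 3.157 6.536

after link 1: o_1 = (3.5355, 3.5355, 3.0000)
after link 2: o_2 = (-1.0858, 3.1569, 6.5355)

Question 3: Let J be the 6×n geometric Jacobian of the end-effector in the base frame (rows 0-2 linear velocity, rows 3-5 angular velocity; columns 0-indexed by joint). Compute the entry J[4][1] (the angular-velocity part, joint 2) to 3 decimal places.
axis z_1 = (-0.7071,0.7071,0.0000); lever o_n−o_1 = (-4.6213,-0.3787,3.5355)
cross product → J_v[:, 1] = (2.5000,2.5000,3.5355)
J_ω[:, 1] = z_1
entry J[4][1] = 0.7071

0.707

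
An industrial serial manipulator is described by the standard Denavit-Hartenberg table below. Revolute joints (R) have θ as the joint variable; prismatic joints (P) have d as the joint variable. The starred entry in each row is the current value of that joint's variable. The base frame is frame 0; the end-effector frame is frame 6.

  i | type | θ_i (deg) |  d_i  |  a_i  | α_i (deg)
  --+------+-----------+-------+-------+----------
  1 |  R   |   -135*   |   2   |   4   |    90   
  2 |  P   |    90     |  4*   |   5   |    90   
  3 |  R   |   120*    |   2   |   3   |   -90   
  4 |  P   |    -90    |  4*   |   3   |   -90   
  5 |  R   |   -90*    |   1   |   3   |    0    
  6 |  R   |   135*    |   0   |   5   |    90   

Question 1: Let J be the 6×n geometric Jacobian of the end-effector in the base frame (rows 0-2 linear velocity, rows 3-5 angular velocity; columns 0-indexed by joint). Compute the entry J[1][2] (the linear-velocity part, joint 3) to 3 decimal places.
axis z_2 = (-0.7071,-0.7071,-0.0000); lever o_n−o_2 = (-7.2601,-4.8109,-5.0003)
cross product → J_v[:, 2] = (3.5358,-3.5358,-1.7319)
J_ω[:, 2] = z_2
entry J[1][2] = -3.5358

-3.536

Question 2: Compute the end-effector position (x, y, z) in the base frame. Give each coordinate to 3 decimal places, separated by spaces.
after link 1: o_1 = (-2.8284, -2.8284, 2.0000)
after link 2: o_2 = (-5.6569, -0.0000, 7.0000)
after link 3: o_3 = (-8.9082, 0.4229, 5.5000)
after link 4: o_4 = (-9.6153, -3.1126, 2.0359)
after link 5: o_5 = (-9.1670, -3.5609, -1.0622)
after link 6: o_6 = (-12.9170, -4.8109, 1.9997)

-12.917 -4.811 2.000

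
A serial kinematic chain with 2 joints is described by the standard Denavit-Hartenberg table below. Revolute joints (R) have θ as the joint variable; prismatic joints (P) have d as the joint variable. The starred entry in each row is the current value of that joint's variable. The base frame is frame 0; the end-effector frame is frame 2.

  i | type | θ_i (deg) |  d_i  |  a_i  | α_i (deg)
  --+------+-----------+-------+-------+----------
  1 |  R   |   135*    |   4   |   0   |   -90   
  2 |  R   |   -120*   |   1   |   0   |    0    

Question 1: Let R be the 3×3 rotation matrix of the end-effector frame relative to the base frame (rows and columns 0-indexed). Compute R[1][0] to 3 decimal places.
-0.354

End-effector x-axis (col 0 of R) = (0.3536,-0.3536,0.8660)
R[1][0] = -0.3536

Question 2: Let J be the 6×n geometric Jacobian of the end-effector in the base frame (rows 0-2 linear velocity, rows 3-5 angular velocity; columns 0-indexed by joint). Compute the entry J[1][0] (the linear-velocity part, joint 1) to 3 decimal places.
-0.707

axis z_0 = ẑ; lever o_n−o_0 = (-0.7071,-0.7071,4.0000)
cross product → J_v[:, 0] = (0.7071,-0.7071,0.0000)
J_ω[:, 0] = z_0
entry J[1][0] = -0.7071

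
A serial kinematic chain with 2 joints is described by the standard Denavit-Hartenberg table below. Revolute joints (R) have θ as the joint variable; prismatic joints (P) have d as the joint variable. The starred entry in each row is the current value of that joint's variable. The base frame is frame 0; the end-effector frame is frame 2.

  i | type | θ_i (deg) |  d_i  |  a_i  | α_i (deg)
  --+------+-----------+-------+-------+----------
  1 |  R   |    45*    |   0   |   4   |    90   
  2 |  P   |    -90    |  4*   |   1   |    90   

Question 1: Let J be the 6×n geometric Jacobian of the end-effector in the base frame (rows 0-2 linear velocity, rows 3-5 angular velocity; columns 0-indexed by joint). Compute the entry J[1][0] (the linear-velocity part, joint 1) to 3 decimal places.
axis z_0 = ẑ; lever o_n−o_0 = (5.6569,-0.0000,-1.0000)
cross product → J_v[:, 0] = (0.0000,5.6569,-0.0000)
J_ω[:, 0] = z_0
entry J[1][0] = 5.6569

5.657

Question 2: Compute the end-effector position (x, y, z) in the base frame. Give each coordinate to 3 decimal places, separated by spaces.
after link 1: o_1 = (2.8284, 2.8284, 0.0000)
after link 2: o_2 = (5.6569, -0.0000, -1.0000)

5.657 -0.000 -1.000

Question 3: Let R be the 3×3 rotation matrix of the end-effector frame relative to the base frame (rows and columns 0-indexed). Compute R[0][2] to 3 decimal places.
End-effector z-axis (col 2 of R) = (-0.7071,-0.7071,-0.0000)
R[0][2] = -0.7071

-0.707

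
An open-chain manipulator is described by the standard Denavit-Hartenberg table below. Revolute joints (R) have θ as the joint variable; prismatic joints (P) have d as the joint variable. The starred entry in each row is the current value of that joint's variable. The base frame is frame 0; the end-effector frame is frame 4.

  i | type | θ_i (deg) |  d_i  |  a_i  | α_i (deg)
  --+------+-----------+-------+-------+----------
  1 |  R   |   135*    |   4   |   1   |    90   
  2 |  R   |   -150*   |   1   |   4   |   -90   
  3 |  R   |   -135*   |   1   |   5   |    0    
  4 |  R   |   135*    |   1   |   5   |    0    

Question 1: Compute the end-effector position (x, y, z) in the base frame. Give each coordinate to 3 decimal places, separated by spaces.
after link 1: o_1 = (-0.7071, 0.7071, 4.0000)
after link 2: o_2 = (2.4495, -1.0353, 2.0000)
after link 3: o_3 = (2.4309, 3.9833, 2.9017)
after link 4: o_4 = (5.1392, 1.2750, -0.4643)

5.139 1.275 -0.464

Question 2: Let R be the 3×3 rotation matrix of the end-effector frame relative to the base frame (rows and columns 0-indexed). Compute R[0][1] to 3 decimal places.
-0.707

End-effector y-axis (col 1 of R) = (-0.7071,-0.7071,-0.0000)
R[0][1] = -0.7071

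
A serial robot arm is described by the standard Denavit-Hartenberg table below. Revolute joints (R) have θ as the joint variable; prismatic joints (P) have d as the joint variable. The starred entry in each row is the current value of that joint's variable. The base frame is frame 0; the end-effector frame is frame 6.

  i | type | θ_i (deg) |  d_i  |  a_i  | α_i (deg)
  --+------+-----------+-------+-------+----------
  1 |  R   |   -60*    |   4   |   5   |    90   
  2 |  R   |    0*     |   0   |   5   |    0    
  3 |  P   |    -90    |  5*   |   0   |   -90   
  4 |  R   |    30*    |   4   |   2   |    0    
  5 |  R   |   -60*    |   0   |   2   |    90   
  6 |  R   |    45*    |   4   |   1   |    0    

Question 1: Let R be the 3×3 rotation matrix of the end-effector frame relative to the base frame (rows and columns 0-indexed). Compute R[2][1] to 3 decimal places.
0.612

End-effector y-axis (col 1 of R) = (0.6597,-0.4356,0.6124)
R[2][1] = 0.6124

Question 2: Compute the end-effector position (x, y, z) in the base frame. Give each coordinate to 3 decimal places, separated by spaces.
-0.283 -17.146 1.924

after link 1: o_1 = (2.5000, -4.3301, 4.0000)
after link 2: o_2 = (5.0000, -8.6603, 4.0000)
after link 3: o_3 = (0.6699, -11.1603, 4.0000)
after link 4: o_4 = (3.5359, -14.1244, 2.2679)
after link 5: o_5 = (2.6699, -14.6244, 0.5359)
after link 6: o_6 = (-0.2828, -17.1456, 1.9235)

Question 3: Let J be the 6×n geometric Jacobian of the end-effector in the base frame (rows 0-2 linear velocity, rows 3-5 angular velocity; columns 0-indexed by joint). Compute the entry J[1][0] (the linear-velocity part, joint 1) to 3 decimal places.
-0.283

axis z_0 = ẑ; lever o_n−o_0 = (-0.2828,-17.1456,1.9235)
cross product → J_v[:, 0] = (17.1456,-0.2828,0.0000)
J_ω[:, 0] = z_0
entry J[1][0] = -0.2828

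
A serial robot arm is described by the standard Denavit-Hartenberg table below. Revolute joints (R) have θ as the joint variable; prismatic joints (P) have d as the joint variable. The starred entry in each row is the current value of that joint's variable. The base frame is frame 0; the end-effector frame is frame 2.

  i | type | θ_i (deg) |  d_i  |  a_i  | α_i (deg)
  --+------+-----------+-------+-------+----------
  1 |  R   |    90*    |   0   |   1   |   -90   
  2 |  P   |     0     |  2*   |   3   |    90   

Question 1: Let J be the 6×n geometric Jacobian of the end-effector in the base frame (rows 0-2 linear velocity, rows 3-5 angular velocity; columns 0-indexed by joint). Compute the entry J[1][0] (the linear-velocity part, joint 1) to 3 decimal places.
axis z_0 = ẑ; lever o_n−o_0 = (-2.0000,4.0000,0.0000)
cross product → J_v[:, 0] = (-4.0000,-2.0000,0.0000)
J_ω[:, 0] = z_0
entry J[1][0] = -2.0000

-2.000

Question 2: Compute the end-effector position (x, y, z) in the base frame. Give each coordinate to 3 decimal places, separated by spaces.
after link 1: o_1 = (0.0000, 1.0000, 0.0000)
after link 2: o_2 = (-2.0000, 4.0000, 0.0000)

-2.000 4.000 0.000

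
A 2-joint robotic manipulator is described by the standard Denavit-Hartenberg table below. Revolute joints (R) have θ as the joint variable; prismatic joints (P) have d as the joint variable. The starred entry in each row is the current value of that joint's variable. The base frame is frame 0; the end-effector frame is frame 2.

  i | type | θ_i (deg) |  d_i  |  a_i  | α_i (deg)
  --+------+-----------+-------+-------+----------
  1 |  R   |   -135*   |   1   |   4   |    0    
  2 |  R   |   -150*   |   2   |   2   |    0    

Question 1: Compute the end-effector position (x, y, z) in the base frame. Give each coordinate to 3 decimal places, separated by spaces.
-2.311 -0.897 3.000

after link 1: o_1 = (-2.8284, -2.8284, 1.0000)
after link 2: o_2 = (-2.3108, -0.8966, 3.0000)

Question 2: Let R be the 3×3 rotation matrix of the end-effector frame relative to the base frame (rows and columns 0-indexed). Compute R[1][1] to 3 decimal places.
0.259

End-effector y-axis (col 1 of R) = (-0.9659,0.2588,0.0000)
R[1][1] = 0.2588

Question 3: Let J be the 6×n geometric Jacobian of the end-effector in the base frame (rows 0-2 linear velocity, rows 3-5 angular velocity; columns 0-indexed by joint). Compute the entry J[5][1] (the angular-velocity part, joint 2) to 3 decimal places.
axis z_1 = (0.0000,0.0000,1.0000); lever o_n−o_1 = (0.5176,1.9319,2.0000)
cross product → J_v[:, 1] = (-1.9319,0.5176,0.0000)
J_ω[:, 1] = z_1
entry J[5][1] = 1.0000

1.000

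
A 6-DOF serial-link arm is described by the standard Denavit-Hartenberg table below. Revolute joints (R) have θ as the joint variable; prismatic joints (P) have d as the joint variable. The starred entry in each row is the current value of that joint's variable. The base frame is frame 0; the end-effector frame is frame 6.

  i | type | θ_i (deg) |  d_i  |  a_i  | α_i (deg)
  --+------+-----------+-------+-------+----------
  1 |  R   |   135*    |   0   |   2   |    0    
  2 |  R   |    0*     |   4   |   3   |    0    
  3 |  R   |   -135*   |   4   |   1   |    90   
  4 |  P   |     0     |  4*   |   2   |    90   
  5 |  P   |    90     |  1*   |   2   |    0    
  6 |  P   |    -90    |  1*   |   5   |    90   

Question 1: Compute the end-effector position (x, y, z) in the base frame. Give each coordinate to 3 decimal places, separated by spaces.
4.464 -2.464 6.000

after link 1: o_1 = (-1.4142, 1.4142, 0.0000)
after link 2: o_2 = (-3.5355, 3.5355, 4.0000)
after link 3: o_3 = (-2.5355, 3.5355, 8.0000)
after link 4: o_4 = (-0.5355, -0.4645, 8.0000)
after link 5: o_5 = (-0.5355, -2.4645, 7.0000)
after link 6: o_6 = (4.4645, -2.4645, 6.0000)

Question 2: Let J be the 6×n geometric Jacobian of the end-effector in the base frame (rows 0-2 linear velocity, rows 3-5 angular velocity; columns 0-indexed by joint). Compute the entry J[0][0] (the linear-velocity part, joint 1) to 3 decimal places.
2.464

axis z_0 = ẑ; lever o_n−o_0 = (4.4645,-2.4645,6.0000)
cross product → J_v[:, 0] = (2.4645,4.4645,-0.0000)
J_ω[:, 0] = z_0
entry J[0][0] = 2.4645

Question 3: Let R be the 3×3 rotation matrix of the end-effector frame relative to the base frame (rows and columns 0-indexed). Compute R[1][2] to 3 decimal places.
End-effector z-axis (col 2 of R) = (0.0000,1.0000,-0.0000)
R[1][2] = 1.0000

1.000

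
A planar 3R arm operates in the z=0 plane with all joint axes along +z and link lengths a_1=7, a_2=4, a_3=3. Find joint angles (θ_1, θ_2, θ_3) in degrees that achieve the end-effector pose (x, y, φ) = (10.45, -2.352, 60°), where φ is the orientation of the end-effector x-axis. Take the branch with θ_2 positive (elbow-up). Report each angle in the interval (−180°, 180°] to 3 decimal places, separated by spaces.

wrist centre = target − a_3·(cos φ, sin φ) = (8.9500, -4.9501)
cos θ_2 = (104.6058−7²−4²)/(2·7·4) = 0.7072; θ_2 = 44.9887° (elbow-up)
β = atan2(-4.9501,8.9500) = -28.9462°; ψ = atan2(2.8279,9.8290) = 16.0509°
θ_1 = β − ψ = -44.9971°
θ_3 = φ − θ_1 − θ_2 = 60.0083° (wrapped to (-180°,180°])

-44.997 44.989 60.008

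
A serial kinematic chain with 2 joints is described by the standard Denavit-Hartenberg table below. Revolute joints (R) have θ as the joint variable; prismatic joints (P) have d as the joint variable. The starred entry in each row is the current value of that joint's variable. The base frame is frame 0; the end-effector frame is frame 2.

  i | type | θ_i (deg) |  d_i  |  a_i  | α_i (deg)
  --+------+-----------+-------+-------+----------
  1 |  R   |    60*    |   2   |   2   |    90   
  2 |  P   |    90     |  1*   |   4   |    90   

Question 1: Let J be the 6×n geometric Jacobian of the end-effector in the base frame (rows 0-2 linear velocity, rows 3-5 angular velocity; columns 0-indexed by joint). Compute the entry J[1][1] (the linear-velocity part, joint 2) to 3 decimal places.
-0.500

prismatic axis z_1 = (0.8660,-0.5000,0.0000)
J_v[:, 1] = z_1; J_ω[:, 1] = (0,0,0)
entry J[1][1] = -0.5000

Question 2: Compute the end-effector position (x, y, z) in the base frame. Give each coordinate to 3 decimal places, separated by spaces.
1.866 1.232 6.000

after link 1: o_1 = (1.0000, 1.7321, 2.0000)
after link 2: o_2 = (1.8660, 1.2321, 6.0000)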